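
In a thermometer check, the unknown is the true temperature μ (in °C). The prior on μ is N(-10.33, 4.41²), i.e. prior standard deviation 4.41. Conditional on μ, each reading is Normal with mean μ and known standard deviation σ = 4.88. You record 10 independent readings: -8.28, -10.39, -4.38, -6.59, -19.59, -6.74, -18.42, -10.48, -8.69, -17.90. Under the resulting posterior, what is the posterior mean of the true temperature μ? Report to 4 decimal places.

-11.0570

For Normal data with known variance σ², a Normal(μ₀, σ₀²) prior on μ is conjugate. Posterior precision = 1/σ₀² + n/σ²; posterior mean is the precision-weighted average of μ₀ and x̄.
Σxᵢ = (-8.28) + (-10.39) + (-4.38) + (-6.59) + (-19.59) + (-6.74) + (-18.42) + (-10.48) + (-8.69) + (-17.90) = -111.46, so n·x̄ = -111.46.
σ₀² = 4.41² = 19.4481, σ² = 4.88² = 23.8144; σ² + n·σ₀² = 23.8144 + 10·19.4481 = 218.2954.
Posterior mean = (μ₀/σ₀² + n·x̄/σ²)/(1/σ₀² + n/σ²) = (σ²·μ₀ + σ₀²·n·x̄)/(σ² + n·σ₀²) = (23.8144·(-10.33) + 19.4481·(-111.46))/218.2954 = -2413.687978/218.2954 = -11.0570.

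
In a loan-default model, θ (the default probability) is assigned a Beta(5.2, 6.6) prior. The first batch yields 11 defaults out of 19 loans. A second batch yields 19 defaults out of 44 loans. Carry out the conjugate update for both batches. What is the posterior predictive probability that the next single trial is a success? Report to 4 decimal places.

0.4706

The Beta prior is conjugate to a Binomial/Bernoulli likelihood; the update adds successes to α and failures to β.
After batch 1: Beta(5.2+11, 6.6+8) = Beta(16.2, 14.6).
After batch 2: Beta(16.2+19, 14.6+25) = Beta(35.2, 39.6).
For a single future Bernoulli trial, P(success | data) = α/(α+β) = 0.4706.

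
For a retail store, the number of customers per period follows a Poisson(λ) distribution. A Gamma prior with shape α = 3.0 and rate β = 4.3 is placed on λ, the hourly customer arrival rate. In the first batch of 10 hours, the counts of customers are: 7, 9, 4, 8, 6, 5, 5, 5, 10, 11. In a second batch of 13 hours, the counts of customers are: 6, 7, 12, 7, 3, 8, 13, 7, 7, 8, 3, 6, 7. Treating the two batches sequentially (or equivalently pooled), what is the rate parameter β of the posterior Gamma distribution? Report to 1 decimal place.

With a Gamma(shape α, rate β) prior, the Poisson likelihood is conjugate: the posterior is Gamma(α + ΣXᵢ, β + n).
Batch 1: sum of counts S = 70 over n = 10 hours.
After batch 1: Gamma(α+S, β+n) = Gamma(3.0+70, 4.3+10) = Gamma(73.0, 14.3).
Batch 2: sum of counts S = 94 over n = 13 hours.
After batch 2: Gamma(α+S, β+n) = Gamma(73.0+94, 14.3+13) = Gamma(167.0, 27.3).
Posterior β = 27.3.

27.3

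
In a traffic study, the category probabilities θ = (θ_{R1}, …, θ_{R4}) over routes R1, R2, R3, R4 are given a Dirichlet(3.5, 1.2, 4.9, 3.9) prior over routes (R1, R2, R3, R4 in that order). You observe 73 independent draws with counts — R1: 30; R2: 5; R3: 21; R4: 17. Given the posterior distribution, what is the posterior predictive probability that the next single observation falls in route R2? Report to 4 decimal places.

The Dirichlet prior is conjugate to the Multinomial likelihood: each posterior αⱼ = prior αⱼ + observed count nⱼ.
Posterior concentration: (33.5, 6.2, 25.9, 20.9), total = 86.5.
P(next = R2 | data) = α_{R2}/Σα = 0.0717.

0.0717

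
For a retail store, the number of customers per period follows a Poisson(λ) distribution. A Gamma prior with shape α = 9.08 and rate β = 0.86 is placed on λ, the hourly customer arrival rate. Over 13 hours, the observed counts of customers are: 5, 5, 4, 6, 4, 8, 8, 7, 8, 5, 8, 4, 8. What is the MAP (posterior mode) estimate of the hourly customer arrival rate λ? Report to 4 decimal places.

With a Gamma(shape α, rate β) prior, the Poisson likelihood is conjugate: the posterior is Gamma(α + ΣXᵢ, β + n).
Sum of counts S = 80 over n = 13 hours.
Posterior: Gamma(α+S, β+n) = Gamma(9.08+80, 0.86+13) = Gamma(89.08, 13.86).
Mode of Gamma(α,β) for α≥1 is (α−1)/β = 88.08/13.86 = 6.3550.

6.3550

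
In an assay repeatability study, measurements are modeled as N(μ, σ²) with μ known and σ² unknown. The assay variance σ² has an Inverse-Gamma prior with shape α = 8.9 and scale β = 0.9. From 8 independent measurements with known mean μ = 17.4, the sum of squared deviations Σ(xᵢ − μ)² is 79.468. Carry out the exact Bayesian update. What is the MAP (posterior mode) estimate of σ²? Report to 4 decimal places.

2.9233

With known mean μ and an Inverse-Gamma(α, β) prior on σ², the Normal likelihood is conjugate: posterior is Inv-Gamma(α + n/2, β + Σ(xᵢ−μ)²/2).
Posterior: Inv-Gamma(8.9 + 8/2, 0.9 + 79.468/2) = Inv-Gamma(12.90, 40.6340).
Mode = β/(α+1) = 40.6340/13.90 = 2.9233.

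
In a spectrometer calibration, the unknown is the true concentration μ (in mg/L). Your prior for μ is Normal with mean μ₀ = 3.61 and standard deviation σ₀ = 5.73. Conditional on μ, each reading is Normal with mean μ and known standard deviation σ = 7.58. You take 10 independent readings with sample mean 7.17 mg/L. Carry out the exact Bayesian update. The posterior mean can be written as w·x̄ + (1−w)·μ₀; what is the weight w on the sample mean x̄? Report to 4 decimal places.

For Normal data with known variance σ², a Normal(μ₀, σ₀²) prior on μ is conjugate. Posterior precision = 1/σ₀² + n/σ²; posterior mean is the precision-weighted average of μ₀ and x̄.
σ₀² = 5.73² = 32.8329, σ² = 7.58² = 57.4564. Prior precision 1/σ₀² = 1/32.8329; data precision n/σ² = 10/57.4564.
w = (n/σ²)/(1/σ₀² + n/σ²) = n·σ₀²/(σ² + n·σ₀²) = 10·32.8329/(57.4564 + 10·32.8329) = 328.329/385.7854 = 0.8511.

0.8511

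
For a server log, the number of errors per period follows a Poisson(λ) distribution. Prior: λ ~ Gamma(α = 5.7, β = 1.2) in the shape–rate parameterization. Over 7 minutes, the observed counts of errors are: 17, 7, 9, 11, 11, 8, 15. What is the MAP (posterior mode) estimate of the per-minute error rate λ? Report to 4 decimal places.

10.0854

With a Gamma(shape α, rate β) prior, the Poisson likelihood is conjugate: the posterior is Gamma(α + ΣXᵢ, β + n).
Sum of counts S = 78 over n = 7 minutes.
Posterior: Gamma(α+S, β+n) = Gamma(5.7+78, 1.2+7) = Gamma(83.7, 8.2).
Mode of Gamma(α,β) for α≥1 is (α−1)/β = 82.7/8.2 = 10.0854.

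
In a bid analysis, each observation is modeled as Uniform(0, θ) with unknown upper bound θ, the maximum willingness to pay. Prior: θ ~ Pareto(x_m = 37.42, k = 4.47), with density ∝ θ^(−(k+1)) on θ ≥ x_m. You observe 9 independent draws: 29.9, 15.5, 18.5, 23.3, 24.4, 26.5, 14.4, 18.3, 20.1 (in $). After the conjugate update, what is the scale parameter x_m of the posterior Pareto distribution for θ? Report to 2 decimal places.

37.42

A Pareto(scale x_m, shape k) prior on the upper bound θ of Uniform(0, θ) is conjugate: posterior is Pareto(max(x_m, max xᵢ), k + n).
Sample maximum = 29.9; prior scale x_m = 37.42 → posterior scale = max = 37.42.
Posterior shape = 4.47 + 9 = 13.47.
Posterior scale x_m = 37.42.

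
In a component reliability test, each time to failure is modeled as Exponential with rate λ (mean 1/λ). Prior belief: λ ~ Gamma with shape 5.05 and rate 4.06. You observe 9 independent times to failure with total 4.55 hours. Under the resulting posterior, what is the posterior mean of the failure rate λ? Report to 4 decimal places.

With a Gamma(shape α, rate β) prior on the exponential rate λ, the posterior after n observations with total T = Σxᵢ is Gamma(α+n, β+T).
Posterior: Gamma(5.05+9, 4.06+4.55) = Gamma(14.05, 8.61).
Posterior mean of λ = α/β = 14.05/8.61 = 1.6318.

1.6318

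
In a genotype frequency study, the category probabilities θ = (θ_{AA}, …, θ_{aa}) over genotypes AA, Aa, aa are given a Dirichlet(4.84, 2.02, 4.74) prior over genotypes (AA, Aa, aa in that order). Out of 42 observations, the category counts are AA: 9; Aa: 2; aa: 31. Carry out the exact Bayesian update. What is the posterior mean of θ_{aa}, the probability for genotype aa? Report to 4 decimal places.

0.6668

The Dirichlet prior is conjugate to the Multinomial likelihood: each posterior αⱼ = prior αⱼ + observed count nⱼ.
Posterior concentration: (13.84, 4.02, 35.74), total = 53.60.
E[θ_{aa}|data] = α_{aa}/Σα = 35.74/53.60 = 0.6668.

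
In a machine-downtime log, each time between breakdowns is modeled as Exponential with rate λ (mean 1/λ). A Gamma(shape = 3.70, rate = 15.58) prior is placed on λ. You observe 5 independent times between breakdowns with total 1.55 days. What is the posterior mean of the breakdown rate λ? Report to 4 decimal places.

With a Gamma(shape α, rate β) prior on the exponential rate λ, the posterior after n observations with total T = Σxᵢ is Gamma(α+n, β+T).
Posterior: Gamma(3.70+5, 15.58+1.55) = Gamma(8.70, 17.13).
Posterior mean of λ = α/β = 8.70/17.13 = 0.5079.

0.5079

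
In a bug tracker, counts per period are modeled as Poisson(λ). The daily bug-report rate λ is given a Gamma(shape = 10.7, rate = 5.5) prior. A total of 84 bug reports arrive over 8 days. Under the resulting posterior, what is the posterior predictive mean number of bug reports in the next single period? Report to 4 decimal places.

With a Gamma(shape α, rate β) prior, the Poisson likelihood is conjugate: the posterior is Gamma(α + ΣXᵢ, β + n).
Posterior: Gamma(α+S, β+n) = Gamma(10.7+84, 5.5+8) = Gamma(94.7, 13.5).
The predictive distribution for one future period is NegBinom with mean α/β = 7.0148.

7.0148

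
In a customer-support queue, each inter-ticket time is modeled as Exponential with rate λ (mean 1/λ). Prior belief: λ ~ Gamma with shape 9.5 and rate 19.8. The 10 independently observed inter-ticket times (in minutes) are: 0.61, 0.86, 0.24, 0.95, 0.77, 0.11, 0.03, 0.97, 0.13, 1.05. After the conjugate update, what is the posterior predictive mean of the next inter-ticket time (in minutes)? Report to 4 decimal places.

With a Gamma(shape α, rate β) prior on the exponential rate λ, the posterior after n observations with total T = Σxᵢ is Gamma(α+n, β+T).
Sum of observations T = 5.72 minutes; n = 10.
Posterior: Gamma(9.5+10, 19.8+5.72) = Gamma(19.5, 25.52).
The predictive distribution for the next observation is Lomax; its mean is β/(α−1) = 25.52/18.5 = 1.3795.

1.3795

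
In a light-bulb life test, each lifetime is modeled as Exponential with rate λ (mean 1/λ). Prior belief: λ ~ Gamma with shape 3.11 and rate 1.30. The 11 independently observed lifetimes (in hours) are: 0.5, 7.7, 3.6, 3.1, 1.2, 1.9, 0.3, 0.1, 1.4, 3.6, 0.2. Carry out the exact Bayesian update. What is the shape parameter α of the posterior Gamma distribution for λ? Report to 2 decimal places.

With a Gamma(shape α, rate β) prior on the exponential rate λ, the posterior after n observations with total T = Σxᵢ is Gamma(α+n, β+T).
Sum of observations T = 23.6 hours; n = 11.
Posterior: Gamma(3.11+11, 1.30+23.6) = Gamma(14.11, 24.90).
Posterior α = 14.11.

14.11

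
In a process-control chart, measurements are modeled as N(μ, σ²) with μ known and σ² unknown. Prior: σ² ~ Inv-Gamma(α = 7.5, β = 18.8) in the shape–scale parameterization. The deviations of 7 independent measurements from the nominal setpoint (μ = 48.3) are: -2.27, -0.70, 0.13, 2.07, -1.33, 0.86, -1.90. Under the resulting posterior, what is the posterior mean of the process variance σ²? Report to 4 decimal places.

With known mean μ and an Inverse-Gamma(α, β) prior on σ², the Normal likelihood is conjugate: posterior is Inv-Gamma(α + n/2, β + Σ(xᵢ−μ)²/2).
Σ(xᵢ−μ)² = (-2.27)² + (-0.70)² + (0.13)² + (2.07)² + (-1.33)² + (0.86)² + (-1.90)² = 16.0632.
Posterior: Inv-Gamma(7.5 + 7/2, 18.8 + 16.0632/2) = Inv-Gamma(11.00, 26.83160).
E[σ²|data] = β/(α−1) = 26.83160/10.00 = 2.6832.

2.6832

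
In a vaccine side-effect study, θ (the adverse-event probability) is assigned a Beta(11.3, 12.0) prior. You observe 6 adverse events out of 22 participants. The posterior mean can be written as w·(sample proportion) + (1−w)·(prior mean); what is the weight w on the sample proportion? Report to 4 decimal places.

The Beta prior is conjugate to a Binomial/Bernoulli likelihood; the update adds successes to α and failures to β.
Posterior mean = (α₀+k)/(α₀+β₀+n) = [n/(α₀+β₀+n)]·(k/n) + [(α₀+β₀)/(α₀+β₀+n)]·α₀/(α₀+β₀), so only n and the prior enter the weight.
The weight on the data is w = n/(α₀+β₀+n) = 22/(11.3+12.0+22) = 22/45.3 = 0.4857.

0.4857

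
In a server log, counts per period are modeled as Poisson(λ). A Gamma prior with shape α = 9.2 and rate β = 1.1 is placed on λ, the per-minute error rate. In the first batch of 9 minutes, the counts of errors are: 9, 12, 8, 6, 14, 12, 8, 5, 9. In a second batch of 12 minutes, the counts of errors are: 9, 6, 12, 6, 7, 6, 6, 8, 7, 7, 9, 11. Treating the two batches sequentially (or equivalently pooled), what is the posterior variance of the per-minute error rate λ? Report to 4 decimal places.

0.3812

With a Gamma(shape α, rate β) prior, the Poisson likelihood is conjugate: the posterior is Gamma(α + ΣXᵢ, β + n).
Batch 1: sum of counts S = 83 over n = 9 minutes.
After batch 1: Gamma(α+S, β+n) = Gamma(9.2+83, 1.1+9) = Gamma(92.2, 10.1).
Batch 2: sum of counts S = 94 over n = 12 minutes.
After batch 2: Gamma(α+S, β+n) = Gamma(92.2+94, 10.1+12) = Gamma(186.2, 22.1).
Var = α/β² = 186.2/22.1² = 0.3812.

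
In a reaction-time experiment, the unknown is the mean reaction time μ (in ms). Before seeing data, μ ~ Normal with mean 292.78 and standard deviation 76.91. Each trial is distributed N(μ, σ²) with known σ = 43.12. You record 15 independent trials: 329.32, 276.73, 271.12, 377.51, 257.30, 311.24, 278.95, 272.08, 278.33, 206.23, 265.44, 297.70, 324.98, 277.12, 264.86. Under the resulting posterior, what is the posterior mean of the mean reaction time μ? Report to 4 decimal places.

For Normal data with known variance σ², a Normal(μ₀, σ₀²) prior on μ is conjugate. Posterior precision = 1/σ₀² + n/σ²; posterior mean is the precision-weighted average of μ₀ and x̄.
Σxᵢ = 329.32 + 276.73 + 271.12 + 377.51 + 257.30 + 311.24 + 278.95 + 272.08 + 278.33 + 206.23 + 265.44 + 297.70 + 324.98 + 277.12 + 264.86 = 4288.91, so n·x̄ = 4288.91.
σ₀² = 76.91² = 5915.1481, σ² = 43.12² = 1859.3344; σ² + n·σ₀² = 1859.3344 + 15·5915.1481 = 90586.5559.
Posterior mean = (μ₀/σ₀² + n·x̄/σ²)/(1/σ₀² + n/σ²) = (σ²·μ₀ + σ₀²·n·x̄)/(σ² + n·σ₀²) = (1859.3344·292.78 + 5915.1481·4288.91)/90586.5559 = 25913913.763203/90586.5559 = 286.0680.

286.0680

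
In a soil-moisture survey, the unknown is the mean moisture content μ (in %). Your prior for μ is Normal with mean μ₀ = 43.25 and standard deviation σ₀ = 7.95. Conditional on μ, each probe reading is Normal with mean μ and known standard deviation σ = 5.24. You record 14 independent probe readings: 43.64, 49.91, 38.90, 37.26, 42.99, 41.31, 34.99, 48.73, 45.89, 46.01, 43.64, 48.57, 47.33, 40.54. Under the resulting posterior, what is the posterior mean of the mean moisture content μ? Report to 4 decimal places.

43.5417

For Normal data with known variance σ², a Normal(μ₀, σ₀²) prior on μ is conjugate. Posterior precision = 1/σ₀² + n/σ²; posterior mean is the precision-weighted average of μ₀ and x̄.
Σxᵢ = 43.64 + 49.91 + 38.90 + 37.26 + 42.99 + 41.31 + 34.99 + 48.73 + 45.89 + 46.01 + 43.64 + 48.57 + 47.33 + 40.54 = 609.71, so n·x̄ = 609.71.
σ₀² = 7.95² = 63.2025, σ² = 5.24² = 27.4576; σ² + n·σ₀² = 27.4576 + 14·63.2025 = 912.2926.
Posterior mean = (μ₀/σ₀² + n·x̄/σ²)/(1/σ₀² + n/σ²) = (σ²·μ₀ + σ₀²·n·x̄)/(σ² + n·σ₀²) = (27.4576·43.25 + 63.2025·609.71)/912.2926 = 39722.737475/912.2926 = 43.5417.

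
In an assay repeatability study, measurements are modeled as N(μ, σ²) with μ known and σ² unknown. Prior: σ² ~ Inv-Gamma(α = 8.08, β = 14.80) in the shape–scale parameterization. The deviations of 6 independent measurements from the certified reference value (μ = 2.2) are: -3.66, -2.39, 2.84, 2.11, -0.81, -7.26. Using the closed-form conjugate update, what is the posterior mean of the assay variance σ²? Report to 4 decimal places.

With known mean μ and an Inverse-Gamma(α, β) prior on σ², the Normal likelihood is conjugate: posterior is Inv-Gamma(α + n/2, β + Σ(xᵢ−μ)²/2).
Σ(xᵢ−μ)² = (-3.66)² + (-2.39)² + (2.84)² + (2.11)² + (-0.81)² + (-7.26)² = 84.9891.
Posterior: Inv-Gamma(8.08 + 6/2, 14.80 + 84.9891/2) = Inv-Gamma(11.08, 57.29455).
E[σ²|data] = β/(α−1) = 57.29455/10.08 = 5.6840.

5.6840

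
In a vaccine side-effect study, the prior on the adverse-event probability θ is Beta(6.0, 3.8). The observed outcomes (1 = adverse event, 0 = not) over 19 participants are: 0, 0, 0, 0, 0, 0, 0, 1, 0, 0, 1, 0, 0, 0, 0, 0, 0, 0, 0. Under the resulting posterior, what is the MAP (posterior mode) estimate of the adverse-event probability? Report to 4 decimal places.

The Beta prior is conjugate to a Binomial/Bernoulli likelihood; the update adds successes to α and failures to β.
Posterior: Beta(α+k, β+n−k) = Beta(6.0+2, 3.8+17) = Beta(8.0, 20.8).
Mode of Beta(a,b) for a,b>1 is (a−1)/(a+b−2) = 7.0/26.8 = 0.2612.

0.2612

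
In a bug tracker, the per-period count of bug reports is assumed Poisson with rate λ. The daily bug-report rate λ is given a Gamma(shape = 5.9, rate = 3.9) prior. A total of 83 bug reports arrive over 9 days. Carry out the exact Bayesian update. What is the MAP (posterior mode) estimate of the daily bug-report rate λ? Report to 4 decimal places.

With a Gamma(shape α, rate β) prior, the Poisson likelihood is conjugate: the posterior is Gamma(α + ΣXᵢ, β + n).
Posterior: Gamma(α+S, β+n) = Gamma(5.9+83, 3.9+9) = Gamma(88.9, 12.9).
Mode of Gamma(α,β) for α≥1 is (α−1)/β = 87.9/12.9 = 6.8140.

6.8140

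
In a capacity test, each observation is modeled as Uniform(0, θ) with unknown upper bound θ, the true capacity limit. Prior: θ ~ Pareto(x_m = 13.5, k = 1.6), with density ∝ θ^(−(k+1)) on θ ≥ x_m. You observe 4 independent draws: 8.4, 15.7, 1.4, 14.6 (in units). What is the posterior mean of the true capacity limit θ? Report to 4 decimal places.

A Pareto(scale x_m, shape k) prior on the upper bound θ of Uniform(0, θ) is conjugate: posterior is Pareto(max(x_m, max xᵢ), k + n).
Sample maximum = 15.7; prior scale x_m = 13.5 → posterior scale = max = 15.7.
Posterior shape = 1.6 + 4 = 5.6.
E[θ|data] = k·x_m/(k−1) = 5.6·15.7/4.6 = 19.1130.

19.1130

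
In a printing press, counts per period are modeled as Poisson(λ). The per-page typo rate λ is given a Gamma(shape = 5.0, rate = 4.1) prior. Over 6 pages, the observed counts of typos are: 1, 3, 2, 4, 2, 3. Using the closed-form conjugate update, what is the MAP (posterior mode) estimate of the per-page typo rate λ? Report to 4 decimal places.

With a Gamma(shape α, rate β) prior, the Poisson likelihood is conjugate: the posterior is Gamma(α + ΣXᵢ, β + n).
Sum of counts S = 15 over n = 6 pages.
Posterior: Gamma(α+S, β+n) = Gamma(5.0+15, 4.1+6) = Gamma(20.0, 10.1).
Mode of Gamma(α,β) for α≥1 is (α−1)/β = 19.0/10.1 = 1.8812.

1.8812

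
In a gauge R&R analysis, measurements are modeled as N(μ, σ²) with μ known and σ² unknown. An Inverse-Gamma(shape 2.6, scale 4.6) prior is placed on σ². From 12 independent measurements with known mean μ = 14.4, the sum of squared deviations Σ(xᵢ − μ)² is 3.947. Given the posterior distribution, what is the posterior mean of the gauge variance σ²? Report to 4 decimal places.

With known mean μ and an Inverse-Gamma(α, β) prior on σ², the Normal likelihood is conjugate: posterior is Inv-Gamma(α + n/2, β + Σ(xᵢ−μ)²/2).
Posterior: Inv-Gamma(2.6 + 12/2, 4.6 + 3.947/2) = Inv-Gamma(8.60, 6.5735).
E[σ²|data] = β/(α−1) = 6.5735/7.60 = 0.8649.

0.8649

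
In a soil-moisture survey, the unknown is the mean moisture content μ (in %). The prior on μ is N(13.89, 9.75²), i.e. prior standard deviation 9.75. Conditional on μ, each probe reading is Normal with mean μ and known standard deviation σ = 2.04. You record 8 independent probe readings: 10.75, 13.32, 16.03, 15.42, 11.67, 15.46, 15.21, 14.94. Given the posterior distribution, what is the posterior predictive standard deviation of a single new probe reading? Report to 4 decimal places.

For Normal data with known variance σ², a Normal(μ₀, σ₀²) prior on μ is conjugate. Posterior precision = 1/σ₀² + n/σ²; posterior mean is the precision-weighted average of μ₀ and x̄.
σ₀² = 9.75² = 95.0625, σ² = 2.04² = 4.1616; σ² + n·σ₀² = 4.1616 + 8·95.0625 = 764.6616.
Posterior precision = 1/σ₀² + n/σ² = 1/95.0625 + 8/4.1616 = (σ² + n·σ₀²)/(σ₀²σ²) = 764.6616/(95.0625·4.1616); posterior variance σₙ² = σ₀²σ²/(σ² + n·σ₀²) = 95.0625·4.1616/764.6616 = 0.517369.
Predictive variance for one new observation = σₙ² + σ² = 95.0625·4.1616/764.6616 + 4.1616 = σ²·(σ₀² + 764.6616)/764.6616 = 4.1616·859.7241/764.6616 = 4.678969; SD = √(4.1616·859.7241/764.6616) = 2.1631.

2.1631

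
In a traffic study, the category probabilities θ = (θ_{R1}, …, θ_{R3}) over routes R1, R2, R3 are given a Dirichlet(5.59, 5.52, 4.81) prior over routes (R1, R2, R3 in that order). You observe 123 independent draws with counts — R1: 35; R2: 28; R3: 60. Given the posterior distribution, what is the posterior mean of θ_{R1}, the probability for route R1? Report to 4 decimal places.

0.2922

The Dirichlet prior is conjugate to the Multinomial likelihood: each posterior αⱼ = prior αⱼ + observed count nⱼ.
Posterior concentration: (40.59, 33.52, 64.81), total = 138.92.
E[θ_{R1}|data] = α_{R1}/Σα = 40.59/138.92 = 0.2922.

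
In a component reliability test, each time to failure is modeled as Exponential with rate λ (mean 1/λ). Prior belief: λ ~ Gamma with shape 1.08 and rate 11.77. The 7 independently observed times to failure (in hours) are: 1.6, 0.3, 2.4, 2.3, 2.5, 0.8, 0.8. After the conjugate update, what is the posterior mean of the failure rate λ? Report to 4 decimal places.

0.3596

With a Gamma(shape α, rate β) prior on the exponential rate λ, the posterior after n observations with total T = Σxᵢ is Gamma(α+n, β+T).
Sum of observations T = 10.7 hours; n = 7.
Posterior: Gamma(1.08+7, 11.77+10.7) = Gamma(8.08, 22.47).
Posterior mean of λ = α/β = 8.08/22.47 = 0.3596.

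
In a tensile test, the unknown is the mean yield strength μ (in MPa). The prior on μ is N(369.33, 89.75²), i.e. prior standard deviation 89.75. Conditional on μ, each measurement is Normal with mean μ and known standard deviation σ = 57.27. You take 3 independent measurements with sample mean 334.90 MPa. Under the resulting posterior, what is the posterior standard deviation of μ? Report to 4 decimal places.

For Normal data with known variance σ², a Normal(μ₀, σ₀²) prior on μ is conjugate. Posterior precision = 1/σ₀² + n/σ²; posterior mean is the precision-weighted average of μ₀ and x̄.
σ₀² = 89.75² = 8055.0625, σ² = 57.27² = 3279.8529; σ² + n·σ₀² = 3279.8529 + 3·8055.0625 = 27445.0404.
Posterior precision = 1/σ₀² + n/σ² = 1/8055.0625 + 3/3279.8529 = (σ² + n·σ₀²)/(σ₀²σ²) = 27445.0404/(8055.0625·3279.8529); posterior variance σₙ² = σ₀²σ²/(σ² + n·σ₀²) = 8055.0625·3279.8529/27445.0404 = 962.630031.
Posterior SD = √σₙ² = √(8055.0625·3279.8529/27445.0404) = 31.0263.

31.0263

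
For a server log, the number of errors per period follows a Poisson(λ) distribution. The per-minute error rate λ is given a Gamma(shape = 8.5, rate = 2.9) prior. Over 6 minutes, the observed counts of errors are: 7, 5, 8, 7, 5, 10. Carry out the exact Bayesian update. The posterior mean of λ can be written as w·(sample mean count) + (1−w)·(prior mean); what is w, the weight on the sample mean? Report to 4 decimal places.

0.6742

With a Gamma(shape α, rate β) prior, the Poisson likelihood is conjugate: the posterior is Gamma(α + ΣXᵢ, β + n).
Posterior mean = (α₀+S)/(β₀+n) = [n/(β₀+n)]·(S/n) + [β₀/(β₀+n)]·(α₀/β₀), so only n and β₀ enter the weight.
Weight on data w = n/(β₀+n) = 6/(2.9+6) = 6/8.9 = 0.6742.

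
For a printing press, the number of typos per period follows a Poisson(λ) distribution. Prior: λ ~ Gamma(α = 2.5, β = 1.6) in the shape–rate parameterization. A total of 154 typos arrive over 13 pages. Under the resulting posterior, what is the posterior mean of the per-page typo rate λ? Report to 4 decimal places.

10.7192

With a Gamma(shape α, rate β) prior, the Poisson likelihood is conjugate: the posterior is Gamma(α + ΣXᵢ, β + n).
Posterior: Gamma(α+S, β+n) = Gamma(2.5+154, 1.6+13) = Gamma(156.5, 14.6).
Posterior mean = α/β = 156.5/14.6 = 10.7192.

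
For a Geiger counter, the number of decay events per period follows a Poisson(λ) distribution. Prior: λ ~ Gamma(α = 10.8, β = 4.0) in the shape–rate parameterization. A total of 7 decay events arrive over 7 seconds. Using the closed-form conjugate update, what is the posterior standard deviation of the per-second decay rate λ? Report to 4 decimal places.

With a Gamma(shape α, rate β) prior, the Poisson likelihood is conjugate: the posterior is Gamma(α + ΣXᵢ, β + n).
Posterior: Gamma(α+S, β+n) = Gamma(10.8+7, 4.0+7) = Gamma(17.8, 11.0).
SD = √α/β = √17.8/11.0 = 0.3835.

0.3835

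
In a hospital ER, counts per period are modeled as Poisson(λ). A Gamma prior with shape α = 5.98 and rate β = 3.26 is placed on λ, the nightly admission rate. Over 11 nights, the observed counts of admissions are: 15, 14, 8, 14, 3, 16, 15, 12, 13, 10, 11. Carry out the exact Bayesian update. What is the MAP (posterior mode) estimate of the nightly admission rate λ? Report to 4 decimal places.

With a Gamma(shape α, rate β) prior, the Poisson likelihood is conjugate: the posterior is Gamma(α + ΣXᵢ, β + n).
Sum of counts S = 131 over n = 11 nights.
Posterior: Gamma(α+S, β+n) = Gamma(5.98+131, 3.26+11) = Gamma(136.98, 14.26).
Mode of Gamma(α,β) for α≥1 is (α−1)/β = 135.98/14.26 = 9.5358.

9.5358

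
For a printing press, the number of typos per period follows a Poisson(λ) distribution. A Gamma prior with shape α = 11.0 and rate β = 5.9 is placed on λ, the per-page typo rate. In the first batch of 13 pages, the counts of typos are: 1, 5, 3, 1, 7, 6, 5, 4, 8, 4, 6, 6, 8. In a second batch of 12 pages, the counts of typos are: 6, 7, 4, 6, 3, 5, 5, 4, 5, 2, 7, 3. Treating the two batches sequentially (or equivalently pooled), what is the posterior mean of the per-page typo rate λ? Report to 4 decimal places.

With a Gamma(shape α, rate β) prior, the Poisson likelihood is conjugate: the posterior is Gamma(α + ΣXᵢ, β + n).
Batch 1: sum of counts S = 64 over n = 13 pages.
After batch 1: Gamma(α+S, β+n) = Gamma(11.0+64, 5.9+13) = Gamma(75.0, 18.9).
Batch 2: sum of counts S = 57 over n = 12 pages.
After batch 2: Gamma(α+S, β+n) = Gamma(75.0+57, 18.9+12) = Gamma(132.0, 30.9).
Posterior mean = α/β = 132.0/30.9 = 4.2718.

4.2718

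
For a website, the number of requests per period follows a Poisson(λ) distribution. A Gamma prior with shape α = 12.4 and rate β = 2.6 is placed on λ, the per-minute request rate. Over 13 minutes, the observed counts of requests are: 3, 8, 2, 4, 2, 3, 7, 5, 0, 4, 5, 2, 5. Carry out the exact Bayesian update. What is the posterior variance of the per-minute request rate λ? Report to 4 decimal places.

With a Gamma(shape α, rate β) prior, the Poisson likelihood is conjugate: the posterior is Gamma(α + ΣXᵢ, β + n).
Sum of counts S = 50 over n = 13 minutes.
Posterior: Gamma(α+S, β+n) = Gamma(12.4+50, 2.6+13) = Gamma(62.4, 15.6).
Var = α/β² = 62.4/15.6² = 0.2564.

0.2564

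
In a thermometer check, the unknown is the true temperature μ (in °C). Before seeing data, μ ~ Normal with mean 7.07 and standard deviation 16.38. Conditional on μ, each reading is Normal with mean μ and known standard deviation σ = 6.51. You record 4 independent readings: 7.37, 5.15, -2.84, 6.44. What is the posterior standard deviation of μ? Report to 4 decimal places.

For Normal data with known variance σ², a Normal(μ₀, σ₀²) prior on μ is conjugate. Posterior precision = 1/σ₀² + n/σ²; posterior mean is the precision-weighted average of μ₀ and x̄.
σ₀² = 16.38² = 268.3044, σ² = 6.51² = 42.3801; σ² + n·σ₀² = 42.3801 + 4·268.3044 = 1115.5977.
Posterior precision = 1/σ₀² + n/σ² = 1/268.3044 + 4/42.3801 = (σ² + n·σ₀²)/(σ₀²σ²) = 1115.5977/(268.3044·42.3801); posterior variance σₙ² = σ₀²σ²/(σ² + n·σ₀²) = 268.3044·42.3801/1115.5977 = 10.192534.
Posterior SD = √σₙ² = √(268.3044·42.3801/1115.5977) = 3.1926.

3.1926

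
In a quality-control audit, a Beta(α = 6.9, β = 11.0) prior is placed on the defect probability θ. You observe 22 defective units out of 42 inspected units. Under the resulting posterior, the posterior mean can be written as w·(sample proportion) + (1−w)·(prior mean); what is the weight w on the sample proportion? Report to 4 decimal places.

0.7012

The Beta prior is conjugate to a Binomial/Bernoulli likelihood; the update adds successes to α and failures to β.
Posterior mean = (α₀+k)/(α₀+β₀+n) = [n/(α₀+β₀+n)]·(k/n) + [(α₀+β₀)/(α₀+β₀+n)]·α₀/(α₀+β₀), so only n and the prior enter the weight.
The weight on the data is w = n/(α₀+β₀+n) = 42/(6.9+11.0+42) = 42/59.9 = 0.7012.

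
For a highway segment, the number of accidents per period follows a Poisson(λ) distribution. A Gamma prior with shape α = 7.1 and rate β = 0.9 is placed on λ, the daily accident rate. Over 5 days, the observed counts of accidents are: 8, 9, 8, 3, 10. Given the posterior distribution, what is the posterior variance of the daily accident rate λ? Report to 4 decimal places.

With a Gamma(shape α, rate β) prior, the Poisson likelihood is conjugate: the posterior is Gamma(α + ΣXᵢ, β + n).
Sum of counts S = 38 over n = 5 days.
Posterior: Gamma(α+S, β+n) = Gamma(7.1+38, 0.9+5) = Gamma(45.1, 5.9).
Var = α/β² = 45.1/5.9² = 1.2956.

1.2956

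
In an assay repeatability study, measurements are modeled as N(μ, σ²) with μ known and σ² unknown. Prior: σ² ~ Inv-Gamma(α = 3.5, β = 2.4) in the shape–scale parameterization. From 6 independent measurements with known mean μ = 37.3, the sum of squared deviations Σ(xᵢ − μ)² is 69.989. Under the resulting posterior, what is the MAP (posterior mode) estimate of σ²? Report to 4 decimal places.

4.9859

With known mean μ and an Inverse-Gamma(α, β) prior on σ², the Normal likelihood is conjugate: posterior is Inv-Gamma(α + n/2, β + Σ(xᵢ−μ)²/2).
Posterior: Inv-Gamma(3.5 + 6/2, 2.4 + 69.989/2) = Inv-Gamma(6.50, 37.3945).
Mode = β/(α+1) = 37.3945/7.50 = 4.9859.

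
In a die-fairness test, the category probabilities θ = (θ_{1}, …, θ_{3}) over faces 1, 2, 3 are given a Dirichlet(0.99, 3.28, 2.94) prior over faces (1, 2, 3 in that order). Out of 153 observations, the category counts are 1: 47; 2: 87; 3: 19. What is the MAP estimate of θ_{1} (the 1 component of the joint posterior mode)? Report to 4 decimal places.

0.2989

The Dirichlet prior is conjugate to the Multinomial likelihood: each posterior αⱼ = prior αⱼ + observed count nⱼ.
Posterior concentration: (47.99, 90.28, 21.94), total = 160.21.
Joint mode component: (α_{1}−1)/(Σα−K) = 46.99/157.21 = 0.2989.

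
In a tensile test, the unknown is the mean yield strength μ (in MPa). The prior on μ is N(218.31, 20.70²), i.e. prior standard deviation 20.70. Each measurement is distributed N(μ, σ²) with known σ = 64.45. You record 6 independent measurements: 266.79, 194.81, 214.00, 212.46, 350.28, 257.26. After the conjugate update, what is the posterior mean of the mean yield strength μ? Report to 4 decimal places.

For Normal data with known variance σ², a Normal(μ₀, σ₀²) prior on μ is conjugate. Posterior precision = 1/σ₀² + n/σ²; posterior mean is the precision-weighted average of μ₀ and x̄.
Σxᵢ = 266.79 + 194.81 + 214.00 + 212.46 + 350.28 + 257.26 = 1495.6, so n·x̄ = 1495.6.
σ₀² = 20.70² = 428.49, σ² = 64.45² = 4153.8025; σ² + n·σ₀² = 4153.8025 + 6·428.49 = 6724.7425.
Posterior mean = (μ₀/σ₀² + n·x̄/σ²)/(1/σ₀² + n/σ²) = (σ²·μ₀ + σ₀²·n·x̄)/(σ² + n·σ₀²) = (4153.8025·218.31 + 428.49·1495.6)/6724.7425 = 1547666.267775/6724.7425 = 230.1451.

230.1451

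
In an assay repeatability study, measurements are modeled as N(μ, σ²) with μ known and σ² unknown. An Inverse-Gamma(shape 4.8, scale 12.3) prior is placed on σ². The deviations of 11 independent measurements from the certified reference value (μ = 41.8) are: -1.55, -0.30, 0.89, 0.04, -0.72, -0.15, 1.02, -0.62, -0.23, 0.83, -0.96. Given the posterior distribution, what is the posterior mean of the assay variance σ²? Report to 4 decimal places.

With known mean μ and an Inverse-Gamma(α, β) prior on σ², the Normal likelihood is conjugate: posterior is Inv-Gamma(α + n/2, β + Σ(xᵢ−μ)²/2).
Σ(xᵢ−μ)² = (-1.55)² + (-0.30)² + (0.89)² + (0.04)² + (-0.72)² + (-0.15)² + (1.02)² + (-0.62)² + (-0.23)² + (0.83)² + (-0.96)² = 6.9153.
Posterior: Inv-Gamma(4.8 + 11/2, 12.3 + 6.9153/2) = Inv-Gamma(10.30, 15.75765).
E[σ²|data] = β/(α−1) = 15.75765/9.30 = 1.6944.

1.6944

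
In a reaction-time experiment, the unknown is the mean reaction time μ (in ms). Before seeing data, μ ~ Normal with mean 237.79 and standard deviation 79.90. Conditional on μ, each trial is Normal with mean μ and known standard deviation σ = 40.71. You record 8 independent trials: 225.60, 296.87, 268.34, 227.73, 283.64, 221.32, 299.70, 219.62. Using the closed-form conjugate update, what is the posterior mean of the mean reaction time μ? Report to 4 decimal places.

For Normal data with known variance σ², a Normal(μ₀, σ₀²) prior on μ is conjugate. Posterior precision = 1/σ₀² + n/σ²; posterior mean is the precision-weighted average of μ₀ and x̄.
Σxᵢ = 225.60 + 296.87 + 268.34 + 227.73 + 283.64 + 221.32 + 299.70 + 219.62 = 2042.82, so n·x̄ = 2042.82.
σ₀² = 79.90² = 6384.01, σ² = 40.71² = 1657.3041; σ² + n·σ₀² = 1657.3041 + 8·6384.01 = 52729.3841.
Posterior mean = (μ₀/σ₀² + n·x̄/σ²)/(1/σ₀² + n/σ²) = (σ²·μ₀ + σ₀²·n·x̄)/(σ² + n·σ₀²) = (1657.3041·237.79 + 6384.01·2042.82)/52729.3841 = 13435473.650139/52729.3841 = 254.8005.

254.8005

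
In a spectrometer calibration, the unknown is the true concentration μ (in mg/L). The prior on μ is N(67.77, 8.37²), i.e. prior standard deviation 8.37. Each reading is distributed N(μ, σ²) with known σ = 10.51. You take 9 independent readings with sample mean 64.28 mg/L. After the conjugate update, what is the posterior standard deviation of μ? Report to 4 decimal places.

3.2317

For Normal data with known variance σ², a Normal(μ₀, σ₀²) prior on μ is conjugate. Posterior precision = 1/σ₀² + n/σ²; posterior mean is the precision-weighted average of μ₀ and x̄.
σ₀² = 8.37² = 70.0569, σ² = 10.51² = 110.4601; σ² + n·σ₀² = 110.4601 + 9·70.0569 = 740.9722.
Posterior precision = 1/σ₀² + n/σ² = 1/70.0569 + 9/110.4601 = (σ² + n·σ₀²)/(σ₀²σ²) = 740.9722/(70.0569·110.4601); posterior variance σₙ² = σ₀²σ²/(σ² + n·σ₀²) = 70.0569·110.4601/740.9722 = 10.443701.
Posterior SD = √σₙ² = √(70.0569·110.4601/740.9722) = 3.2317.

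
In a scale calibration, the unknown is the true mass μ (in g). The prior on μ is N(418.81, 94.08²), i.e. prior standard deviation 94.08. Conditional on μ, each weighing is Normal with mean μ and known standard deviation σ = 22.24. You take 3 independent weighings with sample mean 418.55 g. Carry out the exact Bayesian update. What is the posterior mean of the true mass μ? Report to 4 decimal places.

418.5548

For Normal data with known variance σ², a Normal(μ₀, σ₀²) prior on μ is conjugate. Posterior precision = 1/σ₀² + n/σ²; posterior mean is the precision-weighted average of μ₀ and x̄.
n·x̄ = 3·418.55 = 1255.65.
σ₀² = 94.08² = 8851.0464, σ² = 22.24² = 494.6176; σ² + n·σ₀² = 494.6176 + 3·8851.0464 = 27047.7568.
Posterior mean = (μ₀/σ₀² + n·x̄/σ²)/(1/σ₀² + n/σ²) = (σ²·μ₀ + σ₀²·n·x̄)/(σ² + n·σ₀²) = (494.6176·418.81 + 8851.0464·1255.65)/27047.7568 = 11320967.209216/27047.7568 = 418.5548.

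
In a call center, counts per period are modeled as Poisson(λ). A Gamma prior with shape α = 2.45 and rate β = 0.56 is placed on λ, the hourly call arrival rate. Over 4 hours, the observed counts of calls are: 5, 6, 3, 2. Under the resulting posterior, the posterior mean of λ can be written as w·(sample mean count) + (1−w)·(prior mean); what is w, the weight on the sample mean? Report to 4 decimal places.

With a Gamma(shape α, rate β) prior, the Poisson likelihood is conjugate: the posterior is Gamma(α + ΣXᵢ, β + n).
Posterior mean = (α₀+S)/(β₀+n) = [n/(β₀+n)]·(S/n) + [β₀/(β₀+n)]·(α₀/β₀), so only n and β₀ enter the weight.
Weight on data w = n/(β₀+n) = 4/(0.56+4) = 4/4.56 = 0.8772.

0.8772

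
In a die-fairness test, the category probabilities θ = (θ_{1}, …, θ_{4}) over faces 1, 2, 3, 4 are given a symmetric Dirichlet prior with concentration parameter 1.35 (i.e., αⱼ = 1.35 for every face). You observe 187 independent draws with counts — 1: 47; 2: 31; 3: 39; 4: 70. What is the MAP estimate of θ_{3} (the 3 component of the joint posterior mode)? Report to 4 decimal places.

0.2089

The Dirichlet prior is conjugate to the Multinomial likelihood: each posterior αⱼ = prior αⱼ + observed count nⱼ.
Posterior concentration: (48.35, 32.35, 40.35, 71.35), total = 192.40.
Joint mode component: (α_{3}−1)/(Σα−K) = 39.35/188.40 = 0.2089.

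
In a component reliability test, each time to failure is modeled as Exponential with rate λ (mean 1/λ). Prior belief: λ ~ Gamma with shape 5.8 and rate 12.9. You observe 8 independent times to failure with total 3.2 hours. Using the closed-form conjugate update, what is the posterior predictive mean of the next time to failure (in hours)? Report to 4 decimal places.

With a Gamma(shape α, rate β) prior on the exponential rate λ, the posterior after n observations with total T = Σxᵢ is Gamma(α+n, β+T).
Posterior: Gamma(5.8+8, 12.9+3.2) = Gamma(13.8, 16.1).
The predictive distribution for the next observation is Lomax; its mean is β/(α−1) = 16.1/12.8 = 1.2578.

1.2578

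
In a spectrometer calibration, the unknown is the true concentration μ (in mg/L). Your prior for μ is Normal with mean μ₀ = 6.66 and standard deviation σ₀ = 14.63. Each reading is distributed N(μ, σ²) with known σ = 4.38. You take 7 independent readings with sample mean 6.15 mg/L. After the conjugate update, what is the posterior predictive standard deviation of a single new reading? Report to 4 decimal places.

For Normal data with known variance σ², a Normal(μ₀, σ₀²) prior on μ is conjugate. Posterior precision = 1/σ₀² + n/σ²; posterior mean is the precision-weighted average of μ₀ and x̄.
σ₀² = 14.63² = 214.0369, σ² = 4.38² = 19.1844; σ² + n·σ₀² = 19.1844 + 7·214.0369 = 1517.4427.
Posterior precision = 1/σ₀² + n/σ² = 1/214.0369 + 7/19.1844 = (σ² + n·σ₀²)/(σ₀²σ²) = 1517.4427/(214.0369·19.1844); posterior variance σₙ² = σ₀²σ²/(σ² + n·σ₀²) = 214.0369·19.1844/1517.4427 = 2.705980.
Predictive variance for one new observation = σₙ² + σ² = 214.0369·19.1844/1517.4427 + 19.1844 = σ²·(σ₀² + 1517.4427)/1517.4427 = 19.1844·1731.4796/1517.4427 = 21.890380; SD = √(19.1844·1731.4796/1517.4427) = 4.6787.

4.6787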